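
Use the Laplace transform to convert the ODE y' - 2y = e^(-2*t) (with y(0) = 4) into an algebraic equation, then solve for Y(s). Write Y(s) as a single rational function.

Y(s) = (4*s + 9)/(s^2 - 4)

Take the Laplace transform of both sides.
Using L{y'} = sY - y(0) = sY - 4, the left side becomes (s - 2)Y - (4).
The right side is L{e^(-2*t)} = 1/(s + 2).
So (s - 2)Y = 1/(s + 2) + (4).
Isolate Y and clear denominators.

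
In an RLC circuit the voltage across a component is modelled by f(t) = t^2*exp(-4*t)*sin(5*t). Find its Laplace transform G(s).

G(s) = 10*(3*s^2 + 24*s + 23)/(s^2 + 8*s + 41)^3

L{sin(5t)} = 5/(s^2 + 25).
Multiplying by e^(-4t) shifts s → s + 4, so L{exp(-4*t)*sin(5*t)} = 5/((s + 4)^2 + 25).
Then apply L{t^2·g(t)} = (-1)^2 d^2/ds^2[H(s)] with H(s) = 5/((s + 4)^2 + 25):
differentiating 2 times and applying the sign gives 10*(3*s^2 + 24*s + 23)/(s^2 + 8*s + 41)^3.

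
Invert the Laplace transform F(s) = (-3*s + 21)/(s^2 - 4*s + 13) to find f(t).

Complete the square in the denominator: s^2 - 4*s + 13 = (s - 2)^2 + 3^2.
Split the numerator to match: -3*s + 21 = -3·(s - 2) + 5·3.
Invert each term: -3·(s - 2)/((s - 2)^2 + 9) ↔ -3e^(2t)cos(3t); 5·3/((s - 2)^2 + 9) ↔ 5e^(2t)sin(3t).

f(t) = 5*exp(2*t)*sin(3*t) - 3*exp(2*t)*cos(3*t)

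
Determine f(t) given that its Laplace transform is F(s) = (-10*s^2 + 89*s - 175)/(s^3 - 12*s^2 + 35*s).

Factor the denominator: s^3 - 12*s^2 + 35*s = s*(s - 7)*(s - 5).
Partial fraction decomposition gives [-3/(s - 7)] + [-2/(s - 5)] + [-5/s].
Invert each term: -3/(s - 7) ↔ -3e^(7t); -2/(s - 5) ↔ -2e^(5t); -5/(s - 0) ↔ -5e^(0t).

f(t) = -3*exp(7*t) - 2*exp(5*t) - 5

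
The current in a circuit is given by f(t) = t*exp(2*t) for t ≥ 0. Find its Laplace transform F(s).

F(s) = (s - 2)^(-2)

L{e^(2t)} = 1/(s - 2).
Then apply L{t·g(t)} = -d/ds[G(s)] with G(s) = 1/(s - 2):
differentiating 1 time and applying the sign gives (s - 2)^(-2).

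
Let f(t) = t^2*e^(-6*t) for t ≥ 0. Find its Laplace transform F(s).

L{e^(-6t)} = 1/(s + 6).
Then apply L{t^2·g(t)} = (-1)^2 d^2/ds^2[G(s)] with G(s) = 1/(s + 6):
differentiating 2 times and applying the sign gives 2/(s + 6)^3.

F(s) = 2/(s + 6)^3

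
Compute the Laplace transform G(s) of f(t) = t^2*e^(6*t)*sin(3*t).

L{sin(3t)} = 3/(s^2 + 9).
Multiplying by e^(6t) shifts s → s - 6, so L{e^(6*t)*sin(3*t)} = 3/((s - 6)^2 + 9).
Then apply L{t^2·g(t)} = (-1)^2 d^2/ds^2[H(s)] with H(s) = 3/((s - 6)^2 + 9):
differentiating 2 times and applying the sign gives 18*(s^2 - 12*s + 33)/(s^2 - 12*s + 45)^3.

G(s) = 18*(s^2 - 12*s + 33)/(s^2 - 12*s + 45)^3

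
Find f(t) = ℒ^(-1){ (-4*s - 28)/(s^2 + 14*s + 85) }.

f(t) = -4*exp(-7*t)*cos(6*t)

Rewrite the denominator: s^2 + 14*s + 85 = (s + 7)^2 + 36.
The form in (s + 7) signals a first-shifting-theorem factor e^(-7t).
Since L{cos(6t)} = s/(s^2 + 36), the inverse is exp(-7*t)*cos(6*t), scaled by -4.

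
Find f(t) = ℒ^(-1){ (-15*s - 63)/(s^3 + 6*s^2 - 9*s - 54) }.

Factor the denominator: s^3 + 6*s^2 - 9*s - 54 = (s - 3)*(s + 3)*(s + 6).
Partial fraction decomposition gives [1/(s + 6)] + [1/(s + 3)] + [-2/(s - 3)].
Invert each term: 1/(s + 6) ↔ e^(-6t); 1/(s + 3) ↔ e^(-3t); -2/(s - 3) ↔ -2e^(3t).

f(t) = -2*exp(3*t) + exp(-3*t) + exp(-6*t)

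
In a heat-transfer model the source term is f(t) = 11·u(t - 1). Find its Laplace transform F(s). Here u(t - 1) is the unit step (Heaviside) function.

By the second shifting theorem, L{u(t - c)·g(t - c)} = e^(-cs)·G(s) with c = 1 and G(s) = L{g(t)}.
L{11} = 11/s.

F(s) = 11*exp(-s)/s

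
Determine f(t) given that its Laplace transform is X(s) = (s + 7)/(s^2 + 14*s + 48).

f(t) = exp(-7*t)*cosh(t)

Rewrite the denominator: s^2 + 14*s + 48 = (s + 7)^2 - 1.
The form in (s + 7) signals a first-shifting-theorem factor e^(-7t).
Since L{cosh(t)} = s/(s^2 - 1), the inverse is exp(-7*t)*cosh(t).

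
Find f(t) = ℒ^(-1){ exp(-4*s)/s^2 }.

f(t) = Heaviside(t - 4)*(t - 4)

The factor e^(-4s) signals a time shift by c = 4 (second shifting theorem).
L{t} = 1!/s^2 = 1/s^2, so L^-1{s^(-2)} = t.
Hence the inverse is u(t - 4) times that function evaluated at t - 4.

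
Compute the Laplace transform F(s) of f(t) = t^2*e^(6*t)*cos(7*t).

L{cos(7t)} = s/(s^2 + 49).
Multiplying by e^(6t) shifts s → s - 6, so L{e^(6*t)*cos(7*t)} = (s - 6)/((s - 6)^2 + 49).
Then apply L{t^2·g(t)} = (-1)^2 d^2/ds^2[G(s)] with G(s) = (s - 6)/((s - 6)^2 + 49):
differentiating 2 times and applying the sign gives 2*(s - 6)*(s^2 - 12*s - 111)/(s^2 - 12*s + 85)^3.

F(s) = 2*(s - 6)*(s^2 - 12*s - 111)/(s^2 - 12*s + 85)^3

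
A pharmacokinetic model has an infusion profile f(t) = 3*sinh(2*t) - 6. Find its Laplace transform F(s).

F(s) = 6/(s^2 - 4) - 6/s

Apply the Laplace transform termwise.
L{-6} = -6/s; (3)·[L{sinh(2t)} = 2/(s^2 - 4)].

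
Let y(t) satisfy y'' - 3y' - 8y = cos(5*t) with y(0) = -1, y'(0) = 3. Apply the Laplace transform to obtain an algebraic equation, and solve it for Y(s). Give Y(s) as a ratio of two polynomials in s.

Y(s) = (-s^3 + 6*s^2 - 24*s + 150)/(s^4 - 3*s^3 + 17*s^2 - 75*s - 200)

Take the Laplace transform of both sides.
The derivative rules (L{y''} = s^2 Y - s·y(0) - y'(0) and L{y'} = sY - y(0), with y(0) = -1, y'(0) = 3) turn the left side into (s^2 - 3*s - 8)Y - (-s + 6).
The right side is L{cos(5*t)} = s/(s^2 + 25).
So (s^2 - 3*s - 8)Y = s/(s^2 + 25) + (-s + 6).
Isolate Y and clear denominators.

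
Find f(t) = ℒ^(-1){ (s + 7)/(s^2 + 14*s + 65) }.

f(t) = exp(-7*t)*cos(4*t)

Rewrite the denominator: s^2 + 14*s + 65 = (s + 7)^2 + 16.
The form in (s + 7) signals a first-shifting-theorem factor e^(-7t).
Since L{cos(4t)} = s/(s^2 + 16), the inverse is e^(-7*t)*cos(4*t).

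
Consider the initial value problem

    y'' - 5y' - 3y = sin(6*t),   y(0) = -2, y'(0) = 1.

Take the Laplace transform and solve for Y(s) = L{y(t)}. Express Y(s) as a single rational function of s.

Transform both sides with L{·}.
With L{y''} = s^2 Y - s·y(0) - y'(0) and L{y'} = sY - y(0), with y(0) = -2, y'(0) = 1: the LHS transforms to (s^2 - 5*s - 3)Y - (-2*s + 11).
The right side is L{sin(6*t)} = 6/(s^2 + 36).
So (s^2 - 5*s - 3)Y = 6/(s^2 + 36) + (-2*s + 11).
Isolate Y and clear denominators.

Y(s) = (-2*s^3 + 11*s^2 - 72*s + 402)/(s^4 - 5*s^3 + 33*s^2 - 180*s - 108)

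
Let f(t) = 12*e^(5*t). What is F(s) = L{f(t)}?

L{12} = 12/s.
By the first shifting theorem, multiplying by e^(5t) replaces s with s - 5.

F(s) = 12/(s - 5)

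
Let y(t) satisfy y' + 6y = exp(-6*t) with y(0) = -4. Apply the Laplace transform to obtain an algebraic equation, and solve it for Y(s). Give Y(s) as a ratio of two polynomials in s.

Y(s) = (-4*s - 23)/(s^2 + 12*s + 36)

Apply the Laplace transform to the equation.
With L{y'} = sY - y(0) = sY - (-4): the LHS transforms to (s + 6)Y - (-4).
The right side is L{exp(-6*t)} = 1/(s + 6).
So (s + 6)Y = 1/(s + 6) + (-4).
Solve for Y(s) and write it as one ratio of polynomials.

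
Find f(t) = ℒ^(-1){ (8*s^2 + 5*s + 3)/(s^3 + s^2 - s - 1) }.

Factor the denominator: s^3 + s^2 - s - 1 = (s - 1)*(s + 1)^2.
Partial fraction decomposition gives [4/(s + 1)] + [-3/(s + 1)^2] + [4/(s - 1)].
Invert each term: 4/(s + 1) ↔ 4e^(-t); -3/(s + 1)^2 ↔ -3t·e^(-t); 4/(s - 1) ↔ 4e^(t).

f(t) = -3*t*exp(-t) + 4*exp(t) + 4*exp(-t)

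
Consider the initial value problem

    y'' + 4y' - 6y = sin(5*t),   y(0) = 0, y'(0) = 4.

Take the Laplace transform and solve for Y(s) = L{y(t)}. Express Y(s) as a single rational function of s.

Y(s) = (4*s^2 + 105)/(s^4 + 4*s^3 + 19*s^2 + 100*s - 150)

Laplace-transform each side.
Using L{y''} = s^2 Y - s·y(0) - y'(0) and L{y'} = sY - y(0), with y(0) = 0, y'(0) = 4, the left side becomes (s^2 + 4*s - 6)Y - (4).
The right side is L{sin(5*t)} = 5/(s^2 + 25).
So (s^2 + 4*s - 6)Y = 5/(s^2 + 25) + (4).
Divide through and combine into a single rational function.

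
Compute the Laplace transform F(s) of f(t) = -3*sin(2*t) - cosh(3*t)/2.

F(s) = -s/(2*(s^2 - 9)) - 6/(s^2 + 4)

The transform is linear, so treat each term independently.
(-1/2)·[L{cosh(3t)} = s/(s^2 - 9)]; (-3)·[L{sin(2t)} = 2/(s^2 + 4)].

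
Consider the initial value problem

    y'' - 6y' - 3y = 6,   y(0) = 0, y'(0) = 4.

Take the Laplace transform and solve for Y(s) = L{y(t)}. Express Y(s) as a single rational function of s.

Y(s) = (4*s + 6)/(s^3 - 6*s^2 - 3*s)

Laplace-transform each side.
Using L{y''} = s^2 Y - s·y(0) - y'(0) and L{y'} = sY - y(0), with y(0) = 0, y'(0) = 4, the left side becomes (s^2 - 6*s - 3)Y - (4).
The right side is L{6} = 6/s.
So (s^2 - 6*s - 3)Y = 6/s + (4).
Solve for Y(s) and write it as one ratio of polynomials.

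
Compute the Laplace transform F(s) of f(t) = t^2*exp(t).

L{e^(t)} = 1/(s - 1).
Then apply L{t^2·g(t)} = (-1)^2 d^2/ds^2[G(s)] with G(s) = 1/(s - 1):
differentiating 2 times and applying the sign gives 2/(s - 1)^3.

F(s) = 2/(s - 1)^3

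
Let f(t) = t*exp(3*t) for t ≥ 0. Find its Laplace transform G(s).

G(s) = (s - 3)^(-2)

L{e^(3t)} = 1/(s - 3).
Then apply L{t·g(t)} = -d/ds[H(s)] with H(s) = 1/(s - 3):
differentiating 1 time and applying the sign gives (s - 3)^(-2).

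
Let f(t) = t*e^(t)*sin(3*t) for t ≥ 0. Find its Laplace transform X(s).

L{sin(3t)} = 3/(s^2 + 9).
Multiplying by e^(t) shifts s → s - 1, so L{e^(t)*sin(3*t)} = 3/((s - 1)^2 + 9).
Then apply L{t·g(t)} = -d/ds[G(s)] with G(s) = 3/((s - 1)^2 + 9):
differentiating 1 time and applying the sign gives 6*(s - 1)/(s^2 - 2*s + 10)^2.

X(s) = 6*(s - 1)/(s^2 - 2*s + 10)^2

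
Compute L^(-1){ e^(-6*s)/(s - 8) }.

Heaviside(t - 6)*(exp(8*t - 48))

The factor e^(-6s) signals a time shift by c = 6 (second shifting theorem).
L{e^(8t)} = 1/(s - 8), so L^-1{1/(s - 8)} = e^(8*t).
Hence the inverse is u(t - 6) times that function evaluated at t - 6.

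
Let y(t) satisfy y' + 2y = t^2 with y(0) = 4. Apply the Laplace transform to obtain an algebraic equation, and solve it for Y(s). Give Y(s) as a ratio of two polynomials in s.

Y(s) = (4*s^3 + 2)/(s^4 + 2*s^3)

Laplace-transform each side.
With L{y'} = sY - y(0) = sY - 4: the LHS transforms to (s + 2)Y - (4).
The right side is L{t^2} = 2/s^3.
So (s + 2)Y = 2/s^3 + (4).
Divide through and combine into a single rational function.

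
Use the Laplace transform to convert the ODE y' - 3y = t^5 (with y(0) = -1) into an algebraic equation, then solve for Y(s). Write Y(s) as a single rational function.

Transform both sides with L{·}.
With L{y'} = sY - y(0) = sY - (-1): the LHS transforms to (s - 3)Y - (-1).
The right side is L{t^5} = 120/s^6.
So (s - 3)Y = 120/s^6 + (-1).
Isolate Y and clear denominators.

Y(s) = (-s^6 + 120)/(s^7 - 3*s^6)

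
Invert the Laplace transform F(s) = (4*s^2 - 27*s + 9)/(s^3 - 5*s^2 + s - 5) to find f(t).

f(t) = -exp(5*t) - 2*sin(t) + 5*cos(t)

Factor the denominator: s^3 - 5*s^2 + s - 5 = (s - 5)*(s^2 + 1).
Partial fraction decomposition gives [-1/(s - 5)] + [5*s/(s^2 + 1)] + [-2/(s^2 + 1)].
Invert each term: -1/(s - 5) ↔ -e^(5t); 5·s/(s^2 + 1) ↔ 5cos(t); -2·1/(s^2 + 1) ↔ -2sin(t).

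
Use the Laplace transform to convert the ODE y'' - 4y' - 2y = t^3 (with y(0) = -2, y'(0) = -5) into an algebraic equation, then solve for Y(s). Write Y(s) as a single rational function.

Y(s) = (-2*s^5 + 3*s^4 + 6)/(s^6 - 4*s^5 - 2*s^4)

Laplace-transform each side.
Using L{y''} = s^2 Y - s·y(0) - y'(0) and L{y'} = sY - y(0), with y(0) = -2, y'(0) = -5, the left side becomes (s^2 - 4*s - 2)Y - (-2*s + 3).
The right side is L{t^3} = 6/s^4.
So (s^2 - 4*s - 2)Y = 6/s^4 + (-2*s + 3).
Isolate Y and clear denominators.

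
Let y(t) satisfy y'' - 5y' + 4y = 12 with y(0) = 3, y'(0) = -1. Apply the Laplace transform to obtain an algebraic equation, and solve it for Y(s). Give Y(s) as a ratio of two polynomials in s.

Laplace-transform each side.
The derivative rules (L{y''} = s^2 Y - s·y(0) - y'(0) and L{y'} = sY - y(0), with y(0) = 3, y'(0) = -1) turn the left side into (s^2 - 5*s + 4)Y - (3*s - 16).
The right side is L{12} = 12/s.
So (s^2 - 5*s + 4)Y = 12/s + (3*s - 16).
Solve for Y(s) and write it as one ratio of polynomials.

Y(s) = (3*s^2 - 16*s + 12)/(s^3 - 5*s^2 + 4*s)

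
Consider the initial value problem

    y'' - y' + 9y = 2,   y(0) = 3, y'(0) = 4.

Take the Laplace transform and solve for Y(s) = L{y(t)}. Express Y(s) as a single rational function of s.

Y(s) = (3*s^2 + s + 2)/(s^3 - s^2 + 9*s)

Apply the Laplace transform to the equation.
Using L{y''} = s^2 Y - s·y(0) - y'(0) and L{y'} = sY - y(0), with y(0) = 3, y'(0) = 4, the left side becomes (s^2 - s + 9)Y - (3*s + 1).
The right side is L{2} = 2/s.
So (s^2 - s + 9)Y = 2/s + (3*s + 1).
Solve for Y(s) and write it as one ratio of polynomials.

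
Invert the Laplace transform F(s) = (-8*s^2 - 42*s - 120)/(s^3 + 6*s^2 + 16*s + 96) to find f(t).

f(t) = -3*sin(4*t) - 5*cos(4*t) - 3*exp(-6*t)

Factor the denominator: s^3 + 6*s^2 + 16*s + 96 = (s + 6)*(s^2 + 16).
Partial fraction decomposition gives [-3/(s + 6)] + [-5*s/(s^2 + 16)] + [-12/(s^2 + 16)].
Invert each term: -3/(s + 6) ↔ -3e^(-6t); -5·s/(s^2 + 16) ↔ -5cos(4t); -3·4/(s^2 + 16) ↔ -3sin(4t).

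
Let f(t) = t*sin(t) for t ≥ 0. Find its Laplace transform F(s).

L{sin(t)} = 1/(s^2 + 1).
Then apply L{t·g(t)} = -d/ds[G(s)] with G(s) = 1/(s^2 + 1):
differentiating 1 time and applying the sign gives 2*s/(s^2 + 1)^2.

F(s) = 2*s/(s^2 + 1)^2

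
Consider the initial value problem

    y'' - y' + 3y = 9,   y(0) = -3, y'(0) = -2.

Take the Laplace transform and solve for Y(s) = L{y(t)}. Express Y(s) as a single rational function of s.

Y(s) = (-3*s^2 + s + 9)/(s^3 - s^2 + 3*s)

Laplace-transform each side.
Using L{y''} = s^2 Y - s·y(0) - y'(0) and L{y'} = sY - y(0), with y(0) = -3, y'(0) = -2, the left side becomes (s^2 - s + 3)Y - (-3*s + 1).
The right side is L{9} = 9/s.
So (s^2 - s + 3)Y = 9/s + (-3*s + 1).
Solve for Y(s) and write it as one ratio of polynomials.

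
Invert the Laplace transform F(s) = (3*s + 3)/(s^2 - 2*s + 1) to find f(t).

f(t) = 6*t*exp(t) + 3*exp(t)

Factor the denominator: s^2 - 2*s + 1 = (s - 1)^2.
Partial fraction decomposition gives [3/(s - 1)] + [6/(s - 1)^2].
Invert each term: 3/(s - 1) ↔ 3e^(t); 6/(s - 1)^2 ↔ 6t·e^(t).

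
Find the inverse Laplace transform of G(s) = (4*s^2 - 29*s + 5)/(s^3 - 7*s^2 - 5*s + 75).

Factor the denominator: s^3 - 7*s^2 - 5*s + 75 = (s - 5)^2*(s + 3).
Partial fraction decomposition gives [2/(s - 5)] + [-5/(s - 5)^2] + [2/(s + 3)].
Invert each term: 2/(s - 5) ↔ 2e^(5t); -5/(s - 5)^2 ↔ -5t·e^(5t); 2/(s + 3) ↔ 2e^(-3t).

-5*t*exp(5*t) + 2*exp(5*t) + 2*exp(-3*t)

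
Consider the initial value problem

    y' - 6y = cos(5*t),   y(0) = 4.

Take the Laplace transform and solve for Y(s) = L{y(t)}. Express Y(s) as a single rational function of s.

Y(s) = (4*s^2 + s + 100)/(s^3 - 6*s^2 + 25*s - 150)

Apply the Laplace transform to the equation.
Using L{y'} = sY - y(0) = sY - 4, the left side becomes (s - 6)Y - (4).
The right side is L{cos(5*t)} = s/(s^2 + 25).
So (s - 6)Y = s/(s^2 + 25) + (4).
Isolate Y and clear denominators.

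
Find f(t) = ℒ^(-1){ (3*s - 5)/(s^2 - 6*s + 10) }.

Complete the square in the denominator: s^2 - 6*s + 10 = (s - 3)^2 + 1^2.
Split the numerator to match: 3*s - 5 = 3·(s - 3) + 4·1.
Invert each term: 3·(s - 3)/((s - 3)^2 + 1) ↔ 3e^(3t)cos(t); 4·1/((s - 3)^2 + 1) ↔ 4e^(3t)sin(t).

f(t) = 4*exp(3*t)*sin(t) + 3*exp(3*t)*cos(t)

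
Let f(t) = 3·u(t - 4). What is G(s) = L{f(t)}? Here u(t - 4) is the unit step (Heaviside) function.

By the second shifting theorem, L{u(t - c)·g(t - c)} = e^(-cs)·H(s) with c = 4 and H(s) = L{g(t)}.
L{3} = 3/s.

G(s) = 3*exp(-4*s)/s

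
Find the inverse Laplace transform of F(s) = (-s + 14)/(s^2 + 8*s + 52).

3*exp(-4*t)*sin(6*t) - exp(-4*t)*cos(6*t)

Complete the square in the denominator: s^2 + 8*s + 52 = (s + 4)^2 + 6^2.
Split the numerator to match: -s + 14 = -1·(s + 4) + 3·6.
Invert each term: -1·(s + 4)/((s + 4)^2 + 36) ↔ -e^(-4t)cos(6t); 3·6/((s + 4)^2 + 36) ↔ 3e^(-4t)sin(6t).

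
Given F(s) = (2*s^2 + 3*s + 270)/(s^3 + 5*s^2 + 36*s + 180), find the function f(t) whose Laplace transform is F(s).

Factor the denominator: s^3 + 5*s^2 + 36*s + 180 = (s + 5)*(s^2 + 36).
Partial fraction decomposition gives [5/(s + 5)] + [-3*s/(s^2 + 36)] + [18/(s^2 + 36)].
Invert each term: 5/(s + 5) ↔ 5e^(-5t); -3·s/(s^2 + 36) ↔ -3cos(6t); 3·6/(s^2 + 36) ↔ 3sin(6t).

f(t) = 3*sin(6*t) - 3*cos(6*t) + 5*exp(-5*t)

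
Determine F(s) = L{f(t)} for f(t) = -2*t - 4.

By linearity of the Laplace transform, transform each term separately.
(-2)·[L{t} = 1!/s^2 = 1/s^2]; L{-4} = -4/s.

F(s) = -4/s - 2/s^2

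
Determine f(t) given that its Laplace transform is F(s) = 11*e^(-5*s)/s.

The factor e^(-5s) signals a time shift by c = 5 (second shifting theorem).
L{11} = 11/s, so L^-1{11/s} = 11.
Hence the inverse is u(t - 5) times that function evaluated at t - 5.

f(t) = Heaviside(t - 5)*(11)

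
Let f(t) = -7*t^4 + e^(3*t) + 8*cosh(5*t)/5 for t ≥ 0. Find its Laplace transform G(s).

G(s) = 8*s/(5*(s^2 - 25)) + 1/(s - 3) - 168/s^5

By linearity of the Laplace transform, transform each term separately.
(-7)·[L{t^4} = 4!/s^5 = 24/s^5]; L{e^(3t)} = 1/(s - 3); (8/5)·[L{cosh(5t)} = s/(s^2 - 25)].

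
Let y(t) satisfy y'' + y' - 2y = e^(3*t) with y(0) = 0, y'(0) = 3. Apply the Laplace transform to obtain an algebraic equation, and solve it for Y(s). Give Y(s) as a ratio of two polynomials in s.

Y(s) = (3*s - 8)/(s^3 - 2*s^2 - 5*s + 6)

Laplace-transform each side.
The derivative rules (L{y''} = s^2 Y - s·y(0) - y'(0) and L{y'} = sY - y(0), with y(0) = 0, y'(0) = 3) turn the left side into (s^2 + s - 2)Y - (3).
The right side is L{e^(3*t)} = 1/(s - 3).
So (s^2 + s - 2)Y = 1/(s - 3) + (3).
Isolate Y and clear denominators.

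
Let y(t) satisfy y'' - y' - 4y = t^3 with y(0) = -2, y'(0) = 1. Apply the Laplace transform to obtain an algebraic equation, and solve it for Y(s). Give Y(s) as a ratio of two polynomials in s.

Take the Laplace transform of both sides.
With L{y''} = s^2 Y - s·y(0) - y'(0) and L{y'} = sY - y(0), with y(0) = -2, y'(0) = 1: the LHS transforms to (s^2 - s - 4)Y - (-2*s + 3).
The right side is L{t^3} = 6/s^4.
So (s^2 - s - 4)Y = 6/s^4 + (-2*s + 3).
Divide through and combine into a single rational function.

Y(s) = (-2*s^5 + 3*s^4 + 6)/(s^6 - s^5 - 4*s^4)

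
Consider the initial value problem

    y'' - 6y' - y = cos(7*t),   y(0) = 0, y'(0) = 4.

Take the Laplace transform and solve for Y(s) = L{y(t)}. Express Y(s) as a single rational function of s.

Laplace-transform each side.
The derivative rules (L{y''} = s^2 Y - s·y(0) - y'(0) and L{y'} = sY - y(0), with y(0) = 0, y'(0) = 4) turn the left side into (s^2 - 6*s - 1)Y - (4).
The right side is L{cos(7*t)} = s/(s^2 + 49).
So (s^2 - 6*s - 1)Y = s/(s^2 + 49) + (4).
Isolate Y and clear denominators.

Y(s) = (4*s^2 + s + 196)/(s^4 - 6*s^3 + 48*s^2 - 294*s - 49)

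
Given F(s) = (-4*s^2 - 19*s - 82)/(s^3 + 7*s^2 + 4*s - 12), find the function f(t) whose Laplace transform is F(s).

f(t) = -5*exp(t) + 5*exp(-2*t) - 4*exp(-6*t)

Factor the denominator: s^3 + 7*s^2 + 4*s - 12 = (s - 1)*(s + 2)*(s + 6).
Partial fraction decomposition gives [-5/(s - 1)] + [5/(s + 2)] + [-4/(s + 6)].
Invert each term: -5/(s - 1) ↔ -5e^(t); 5/(s + 2) ↔ 5e^(-2t); -4/(s + 6) ↔ -4e^(-6t).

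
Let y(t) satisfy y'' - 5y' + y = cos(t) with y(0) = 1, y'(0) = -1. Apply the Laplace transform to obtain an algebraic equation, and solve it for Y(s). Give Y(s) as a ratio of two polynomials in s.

Take the Laplace transform of both sides.
With L{y''} = s^2 Y - s·y(0) - y'(0) and L{y'} = sY - y(0), with y(0) = 1, y'(0) = -1: the LHS transforms to (s^2 - 5*s + 1)Y - (s - 6).
The right side is L{cos(t)} = s/(s^2 + 1).
So (s^2 - 5*s + 1)Y = s/(s^2 + 1) + (s - 6).
Divide through and combine into a single rational function.

Y(s) = (s^3 - 6*s^2 + 2*s - 6)/(s^4 - 5*s^3 + 2*s^2 - 5*s + 1)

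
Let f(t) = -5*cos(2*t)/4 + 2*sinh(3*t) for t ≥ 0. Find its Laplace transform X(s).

X(s) = -5*s/(4*(s^2 + 4)) + 6/(s^2 - 9)

The transform is linear, so treat each term independently.
(2)·[L{sinh(3t)} = 3/(s^2 - 9)]; (-5/4)·[L{cos(2t)} = s/(s^2 + 4)].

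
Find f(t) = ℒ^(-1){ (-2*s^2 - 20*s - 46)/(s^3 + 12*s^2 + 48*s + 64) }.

Factor the denominator: s^3 + 12*s^2 + 48*s + 64 = (s + 4)^3.
Partial fraction decomposition gives [-2/(s + 4)] + [-4/(s + 4)^2] + [2/(s + 4)^3].
Invert each term: -2/(s + 4) ↔ -2e^(-4t); -4/(s + 4)^2 ↔ -4t·e^(-4t); 2/(s + 4)^3 ↔ (1)t^2·e^(-4t).

f(t) = t^2*exp(-4*t) - 4*t*exp(-4*t) - 2*exp(-4*t)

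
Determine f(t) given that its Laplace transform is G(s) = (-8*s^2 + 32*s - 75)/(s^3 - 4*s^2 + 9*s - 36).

Factor the denominator: s^3 - 4*s^2 + 9*s - 36 = (s - 4)*(s^2 + 9).
Partial fraction decomposition gives [-3/(s - 4)] + [-5*s/(s^2 + 9)] + [12/(s^2 + 9)].
Invert each term: -3/(s - 4) ↔ -3e^(4t); -5·s/(s^2 + 9) ↔ -5cos(3t); 4·3/(s^2 + 9) ↔ 4sin(3t).

f(t) = -3*exp(4*t) + 4*sin(3*t) - 5*cos(3*t)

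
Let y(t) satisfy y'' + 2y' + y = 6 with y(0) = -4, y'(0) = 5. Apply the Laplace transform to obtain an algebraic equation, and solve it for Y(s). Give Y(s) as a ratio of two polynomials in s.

Apply the Laplace transform to the equation.
Using L{y''} = s^2 Y - s·y(0) - y'(0) and L{y'} = sY - y(0), with y(0) = -4, y'(0) = 5, the left side becomes (s^2 + 2*s + 1)Y - (-4*s - 3).
The right side is L{6} = 6/s.
So (s^2 + 2*s + 1)Y = 6/s + (-4*s - 3).
Solve for Y(s) and write it as one ratio of polynomials.

Y(s) = (-4*s^2 - 3*s + 6)/(s^3 + 2*s^2 + s)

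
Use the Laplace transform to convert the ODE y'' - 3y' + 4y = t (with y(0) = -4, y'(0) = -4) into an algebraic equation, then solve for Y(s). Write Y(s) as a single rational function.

Laplace-transform each side.
With L{y''} = s^2 Y - s·y(0) - y'(0) and L{y'} = sY - y(0), with y(0) = -4, y'(0) = -4: the LHS transforms to (s^2 - 3*s + 4)Y - (-4*s + 8).
The right side is L{t} = s^(-2).
So (s^2 - 3*s + 4)Y = s^(-2) + (-4*s + 8).
Divide through and combine into a single rational function.

Y(s) = (-4*s^3 + 8*s^2 + 1)/(s^4 - 3*s^3 + 4*s^2)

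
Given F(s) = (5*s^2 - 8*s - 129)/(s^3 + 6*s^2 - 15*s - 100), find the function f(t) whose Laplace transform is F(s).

Factor the denominator: s^3 + 6*s^2 - 15*s - 100 = (s - 4)*(s + 5)^2.
Partial fraction decomposition gives [6/(s + 5)] + [-4/(s + 5)^2] + [-1/(s - 4)].
Invert each term: 6/(s + 5) ↔ 6e^(-5t); -4/(s + 5)^2 ↔ -4t·e^(-5t); -1/(s - 4) ↔ -e^(4t).

f(t) = -4*t*exp(-5*t) - exp(4*t) + 6*exp(-5*t)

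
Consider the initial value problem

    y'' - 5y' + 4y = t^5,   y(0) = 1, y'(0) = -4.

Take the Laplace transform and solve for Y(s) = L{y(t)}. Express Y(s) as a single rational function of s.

Transform both sides with L{·}.
With L{y''} = s^2 Y - s·y(0) - y'(0) and L{y'} = sY - y(0), with y(0) = 1, y'(0) = -4: the LHS transforms to (s^2 - 5*s + 4)Y - (s - 9).
The right side is L{t^5} = 120/s^6.
So (s^2 - 5*s + 4)Y = 120/s^6 + (s - 9).
Solve for Y(s) and write it as one ratio of polynomials.

Y(s) = (s^7 - 9*s^6 + 120)/(s^8 - 5*s^7 + 4*s^6)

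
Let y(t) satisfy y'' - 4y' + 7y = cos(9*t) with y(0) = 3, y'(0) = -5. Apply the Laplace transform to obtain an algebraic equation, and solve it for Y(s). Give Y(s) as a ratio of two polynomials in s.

Apply the Laplace transform to the equation.
The derivative rules (L{y''} = s^2 Y - s·y(0) - y'(0) and L{y'} = sY - y(0), with y(0) = 3, y'(0) = -5) turn the left side into (s^2 - 4*s + 7)Y - (3*s - 17).
The right side is L{cos(9*t)} = s/(s^2 + 81).
So (s^2 - 4*s + 7)Y = s/(s^2 + 81) + (3*s - 17).
Isolate Y and clear denominators.

Y(s) = (3*s^3 - 17*s^2 + 244*s - 1377)/(s^4 - 4*s^3 + 88*s^2 - 324*s + 567)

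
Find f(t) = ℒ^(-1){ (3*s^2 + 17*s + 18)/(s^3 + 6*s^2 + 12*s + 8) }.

f(t) = -2*t^2*exp(-2*t) + 5*t*exp(-2*t) + 3*exp(-2*t)

Factor the denominator: s^3 + 6*s^2 + 12*s + 8 = (s + 2)^3.
Partial fraction decomposition gives [3/(s + 2)] + [5/(s + 2)^2] + [-4/(s + 2)^3].
Invert each term: 3/(s + 2) ↔ 3e^(-2t); 5/(s + 2)^2 ↔ 5t·e^(-2t); -4/(s + 2)^3 ↔ (-2)t^2·e^(-2t).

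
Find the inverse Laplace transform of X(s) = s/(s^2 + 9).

Since L{cos(3t)} = s/(s^2 + 9), the inverse is cos(3*t).

cos(3*t)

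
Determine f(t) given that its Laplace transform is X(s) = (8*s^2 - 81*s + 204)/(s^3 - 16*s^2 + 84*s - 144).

Factor the denominator: s^3 - 16*s^2 + 84*s - 144 = (s - 6)^2*(s - 4).
Partial fraction decomposition gives [6/(s - 6)] + [3/(s - 6)^2] + [2/(s - 4)].
Invert each term: 6/(s - 6) ↔ 6e^(6t); 3/(s - 6)^2 ↔ 3t·e^(6t); 2/(s - 4) ↔ 2e^(4t).

f(t) = 3*t*exp(6*t) + 6*exp(6*t) + 2*exp(4*t)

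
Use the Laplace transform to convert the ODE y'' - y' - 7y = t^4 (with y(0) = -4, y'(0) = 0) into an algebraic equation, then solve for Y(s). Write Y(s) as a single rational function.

Laplace-transform each side.
Using L{y''} = s^2 Y - s·y(0) - y'(0) and L{y'} = sY - y(0), with y(0) = -4, y'(0) = 0, the left side becomes (s^2 - s - 7)Y - (-4*s + 4).
The right side is L{t^4} = 24/s^5.
So (s^2 - s - 7)Y = 24/s^5 + (-4*s + 4).
Solve for Y(s) and write it as one ratio of polynomials.

Y(s) = (-4*s^6 + 4*s^5 + 24)/(s^7 - s^6 - 7*s^5)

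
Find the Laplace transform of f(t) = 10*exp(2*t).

L{10} = 10/s.
By the first shifting theorem, multiplying by e^(2t) replaces s with s - 2.

10/(s - 2)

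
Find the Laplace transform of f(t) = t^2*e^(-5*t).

L{e^(-5t)} = 1/(s + 5).
Then apply L{t^2·g(t)} = (-1)^2 d^2/ds^2[G(s)] with G(s) = 1/(s + 5):
differentiating 2 times and applying the sign gives 2/(s + 5)^3.

2/(s + 5)^3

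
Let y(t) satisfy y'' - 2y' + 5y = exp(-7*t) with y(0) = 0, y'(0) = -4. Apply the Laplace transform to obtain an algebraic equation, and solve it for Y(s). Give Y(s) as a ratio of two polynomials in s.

Transform both sides with L{·}.
With L{y''} = s^2 Y - s·y(0) - y'(0) and L{y'} = sY - y(0), with y(0) = 0, y'(0) = -4: the LHS transforms to (s^2 - 2*s + 5)Y - (-4).
The right side is L{exp(-7*t)} = 1/(s + 7).
So (s^2 - 2*s + 5)Y = 1/(s + 7) + (-4).
Isolate Y and clear denominators.

Y(s) = (-4*s - 27)/(s^3 + 5*s^2 - 9*s + 35)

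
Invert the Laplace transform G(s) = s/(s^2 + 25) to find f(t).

Since L{cos(5t)} = s/(s^2 + 25), the inverse is cos(5*t).

f(t) = cos(5*t)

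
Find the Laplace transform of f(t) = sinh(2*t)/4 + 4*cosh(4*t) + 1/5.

The transform is linear, so treat each term independently.
(1/4)·[L{sinh(2t)} = 2/(s^2 - 4)]; (4)·[L{cosh(4t)} = s/(s^2 - 16)]; L{1/5} = (1/5)/s.

4*s/(s^2 - 16) + 1/(2*(s^2 - 4)) + 1/(5*s)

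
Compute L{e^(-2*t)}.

L{e^(-2t)} = 1/(s + 2).

1/(s + 2)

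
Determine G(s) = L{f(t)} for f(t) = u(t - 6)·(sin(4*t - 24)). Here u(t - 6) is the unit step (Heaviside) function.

By the second shifting theorem, L{u(t - c)·g(t - c)} = e^(-cs)·H(s) with c = 6 and H(s) = L{g(t)}.
L{sin(4t)} = 4/(s^2 + 16).

G(s) = 4*exp(-6*s)/(s^2 + 16)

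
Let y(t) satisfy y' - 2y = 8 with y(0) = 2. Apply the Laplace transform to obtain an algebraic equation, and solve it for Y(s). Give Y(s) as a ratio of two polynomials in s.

Y(s) = (2*s + 8)/(s^2 - 2*s)

Transform both sides with L{·}.
With L{y'} = sY - y(0) = sY - 2: the LHS transforms to (s - 2)Y - (2).
The right side is L{8} = 8/s.
So (s - 2)Y = 8/s + (2).
Solve for Y(s) and write it as one ratio of polynomials.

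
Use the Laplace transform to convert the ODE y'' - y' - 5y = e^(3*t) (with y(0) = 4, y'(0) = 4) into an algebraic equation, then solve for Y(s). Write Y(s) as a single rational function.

Laplace-transform each side.
With L{y''} = s^2 Y - s·y(0) - y'(0) and L{y'} = sY - y(0), with y(0) = 4, y'(0) = 4: the LHS transforms to (s^2 - s - 5)Y - (4*s).
The right side is L{e^(3*t)} = 1/(s - 3).
So (s^2 - s - 5)Y = 1/(s - 3) + (4*s).
Divide through and combine into a single rational function.

Y(s) = (4*s^2 - 12*s + 1)/(s^3 - 4*s^2 - 2*s + 15)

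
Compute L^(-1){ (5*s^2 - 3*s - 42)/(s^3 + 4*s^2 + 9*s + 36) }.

-5*sin(3*t) + 3*cos(3*t) + 2*exp(-4*t)

Factor the denominator: s^3 + 4*s^2 + 9*s + 36 = (s + 4)*(s^2 + 9).
Partial fraction decomposition gives [2/(s + 4)] + [3*s/(s^2 + 9)] + [-15/(s^2 + 9)].
Invert each term: 2/(s + 4) ↔ 2e^(-4t); 3·s/(s^2 + 9) ↔ 3cos(3t); -5·3/(s^2 + 9) ↔ -5sin(3t).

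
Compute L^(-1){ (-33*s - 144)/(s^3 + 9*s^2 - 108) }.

-6*t*exp(-6*t) - 3*exp(3*t) + 3*exp(-6*t)

Factor the denominator: s^3 + 9*s^2 - 108 = (s - 3)*(s + 6)^2.
Partial fraction decomposition gives [3/(s + 6)] + [-6/(s + 6)^2] + [-3/(s - 3)].
Invert each term: 3/(s + 6) ↔ 3e^(-6t); -6/(s + 6)^2 ↔ -6t·e^(-6t); -3/(s - 3) ↔ -3e^(3t).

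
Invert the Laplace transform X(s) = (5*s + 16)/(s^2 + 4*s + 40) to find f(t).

Complete the square in the denominator: s^2 + 4*s + 40 = (s + 2)^2 + 6^2.
Split the numerator to match: 5*s + 16 = 5·(s + 2) + 1·6.
Invert each term: 5·(s + 2)/((s + 2)^2 + 36) ↔ 5e^(-2t)cos(6t); 1·6/((s + 2)^2 + 36) ↔ e^(-2t)sin(6t).

f(t) = exp(-2*t)*sin(6*t) + 5*exp(-2*t)*cos(6*t)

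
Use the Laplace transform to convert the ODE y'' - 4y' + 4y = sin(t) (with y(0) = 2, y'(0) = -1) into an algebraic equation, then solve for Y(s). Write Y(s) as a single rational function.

Laplace-transform each side.
The derivative rules (L{y''} = s^2 Y - s·y(0) - y'(0) and L{y'} = sY - y(0), with y(0) = 2, y'(0) = -1) turn the left side into (s^2 - 4*s + 4)Y - (2*s - 9).
The right side is L{sin(t)} = 1/(s^2 + 1).
So (s^2 - 4*s + 4)Y = 1/(s^2 + 1) + (2*s - 9).
Solve for Y(s) and write it as one ratio of polynomials.

Y(s) = (2*s^3 - 9*s^2 + 2*s - 8)/(s^4 - 4*s^3 + 5*s^2 - 4*s + 4)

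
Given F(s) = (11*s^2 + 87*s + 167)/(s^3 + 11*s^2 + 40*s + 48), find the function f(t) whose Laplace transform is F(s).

Factor the denominator: s^3 + 11*s^2 + 40*s + 48 = (s + 3)*(s + 4)^2.
Partial fraction decomposition gives [6/(s + 4)] + [5/(s + 4)^2] + [5/(s + 3)].
Invert each term: 6/(s + 4) ↔ 6e^(-4t); 5/(s + 4)^2 ↔ 5t·e^(-4t); 5/(s + 3) ↔ 5e^(-3t).

f(t) = 5*t*exp(-4*t) + 5*exp(-3*t) + 6*exp(-4*t)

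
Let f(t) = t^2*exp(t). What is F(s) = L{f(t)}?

L{e^(t)} = 1/(s - 1).
Then apply L{t^2·g(t)} = (-1)^2 d^2/ds^2[G(s)] with G(s) = 1/(s - 1):
differentiating 2 times and applying the sign gives 2/(s - 1)^3.

F(s) = 2/(s - 1)^3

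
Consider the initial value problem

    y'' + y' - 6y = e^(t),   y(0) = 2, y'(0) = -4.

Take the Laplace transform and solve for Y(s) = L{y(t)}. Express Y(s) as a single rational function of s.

Apply the Laplace transform to the equation.
Using L{y''} = s^2 Y - s·y(0) - y'(0) and L{y'} = sY - y(0), with y(0) = 2, y'(0) = -4, the left side becomes (s^2 + s - 6)Y - (2*s - 2).
The right side is L{e^(t)} = 1/(s - 1).
So (s^2 + s - 6)Y = 1/(s - 1) + (2*s - 2).
Isolate Y and clear denominators.

Y(s) = (2*s^2 - 4*s + 3)/(s^3 - 7*s + 6)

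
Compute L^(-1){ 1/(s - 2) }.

Since L{e^(2t)} = 1/(s - 2), the inverse is e^(2*t).

exp(2*t)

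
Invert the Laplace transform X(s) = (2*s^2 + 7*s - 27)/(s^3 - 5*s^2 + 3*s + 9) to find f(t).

f(t) = 3*t*exp(3*t) + 4*exp(3*t) - 2*exp(-t)

Factor the denominator: s^3 - 5*s^2 + 3*s + 9 = (s - 3)^2*(s + 1).
Partial fraction decomposition gives [4/(s - 3)] + [3/(s - 3)^2] + [-2/(s + 1)].
Invert each term: 4/(s - 3) ↔ 4e^(3t); 3/(s - 3)^2 ↔ 3t·e^(3t); -2/(s + 1) ↔ -2e^(-t).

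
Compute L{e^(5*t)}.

1/(s - 5)

L{1} = 1/s.
By the first shifting theorem, multiplying by e^(5t) replaces s with s - 5.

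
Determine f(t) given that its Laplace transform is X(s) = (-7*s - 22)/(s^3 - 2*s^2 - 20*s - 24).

Factor the denominator: s^3 - 2*s^2 - 20*s - 24 = (s - 6)*(s + 2)^2.
Partial fraction decomposition gives [1/(s + 2)] + [(s + 2)^(-2)] + [-1/(s - 6)].
Invert each term: 1/(s + 2) ↔ e^(-2t); 1/(s + 2)^2 ↔ t·e^(-2t); -1/(s - 6) ↔ -e^(6t).

f(t) = t*exp(-2*t) - exp(6*t) + exp(-2*t)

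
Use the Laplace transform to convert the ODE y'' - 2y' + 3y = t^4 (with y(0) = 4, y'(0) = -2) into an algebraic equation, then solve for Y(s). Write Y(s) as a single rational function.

Laplace-transform each side.
The derivative rules (L{y''} = s^2 Y - s·y(0) - y'(0) and L{y'} = sY - y(0), with y(0) = 4, y'(0) = -2) turn the left side into (s^2 - 2*s + 3)Y - (4*s - 10).
The right side is L{t^4} = 24/s^5.
So (s^2 - 2*s + 3)Y = 24/s^5 + (4*s - 10).
Isolate Y and clear denominators.

Y(s) = (4*s^6 - 10*s^5 + 24)/(s^7 - 2*s^6 + 3*s^5)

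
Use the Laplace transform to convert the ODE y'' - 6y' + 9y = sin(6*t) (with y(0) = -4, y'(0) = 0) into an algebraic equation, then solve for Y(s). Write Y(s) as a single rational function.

Transform both sides with L{·}.
The derivative rules (L{y''} = s^2 Y - s·y(0) - y'(0) and L{y'} = sY - y(0), with y(0) = -4, y'(0) = 0) turn the left side into (s^2 - 6*s + 9)Y - (-4*s + 24).
The right side is L{sin(6*t)} = 6/(s^2 + 36).
So (s^2 - 6*s + 9)Y = 6/(s^2 + 36) + (-4*s + 24).
Solve for Y(s) and write it as one ratio of polynomials.

Y(s) = (-4*s^3 + 24*s^2 - 144*s + 870)/(s^4 - 6*s^3 + 45*s^2 - 216*s + 324)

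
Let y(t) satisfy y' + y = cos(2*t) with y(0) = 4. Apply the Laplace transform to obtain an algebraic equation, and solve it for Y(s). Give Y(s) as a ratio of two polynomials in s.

Y(s) = (4*s^2 + s + 16)/(s^3 + s^2 + 4*s + 4)

Transform both sides with L{·}.
Using L{y'} = sY - y(0) = sY - 4, the left side becomes (s + 1)Y - (4).
The right side is L{cos(2*t)} = s/(s^2 + 4).
So (s + 1)Y = s/(s^2 + 4) + (4).
Divide through and combine into a single rational function.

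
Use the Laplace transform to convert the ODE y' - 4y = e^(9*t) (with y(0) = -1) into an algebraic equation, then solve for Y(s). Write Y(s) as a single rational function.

Y(s) = (-s + 10)/(s^2 - 13*s + 36)

Laplace-transform each side.
The derivative rules (L{y'} = sY - y(0) = sY - (-1)) turn the left side into (s - 4)Y - (-1).
The right side is L{e^(9*t)} = 1/(s - 9).
So (s - 4)Y = 1/(s - 9) + (-1).
Divide through and combine into a single rational function.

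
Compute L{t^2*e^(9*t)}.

L{e^(9t)} = 1/(s - 9).
Then apply L{t^2·g(t)} = (-1)^2 d^2/ds^2[G(s)] with G(s) = 1/(s - 9):
differentiating 2 times and applying the sign gives 2/(s - 9)^3.

2/(s - 9)^3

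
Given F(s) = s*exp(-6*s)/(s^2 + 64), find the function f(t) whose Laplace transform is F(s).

The factor e^(-6s) signals a time shift by c = 6 (second shifting theorem).
L{cos(8t)} = s/(s^2 + 64), so L^-1{s/(s^2 + 64)} = cos(8*t).
Hence the inverse is u(t - 6) times that function evaluated at t - 6.

f(t) = Heaviside(t - 6)*(cos(8*t - 48))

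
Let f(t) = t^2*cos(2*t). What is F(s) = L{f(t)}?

F(s) = 2*s*(s^2 - 12)/(s^2 + 4)^3

L{cos(2t)} = s/(s^2 + 4).
Then apply L{t^2·g(t)} = (-1)^2 d^2/ds^2[G(s)] with G(s) = s/(s^2 + 4):
differentiating 2 times and applying the sign gives 2*s*(s^2 - 12)/(s^2 + 4)^3.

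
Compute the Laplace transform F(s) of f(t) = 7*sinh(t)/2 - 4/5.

Apply the Laplace transform termwise.
(7/2)·[L{sinh(t)} = 1/(s^2 - 1)]; L{-4/5} = (-4/5)/s.

F(s) = 7/(2*(s^2 - 1)) - 4/(5*s)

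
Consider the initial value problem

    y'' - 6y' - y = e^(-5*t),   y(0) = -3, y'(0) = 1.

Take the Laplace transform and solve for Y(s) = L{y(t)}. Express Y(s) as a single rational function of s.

Laplace-transform each side.
With L{y''} = s^2 Y - s·y(0) - y'(0) and L{y'} = sY - y(0), with y(0) = -3, y'(0) = 1: the LHS transforms to (s^2 - 6*s - 1)Y - (-3*s + 19).
The right side is L{e^(-5*t)} = 1/(s + 5).
So (s^2 - 6*s - 1)Y = 1/(s + 5) + (-3*s + 19).
Isolate Y and clear denominators.

Y(s) = (-3*s^2 + 4*s + 96)/(s^3 - s^2 - 31*s - 5)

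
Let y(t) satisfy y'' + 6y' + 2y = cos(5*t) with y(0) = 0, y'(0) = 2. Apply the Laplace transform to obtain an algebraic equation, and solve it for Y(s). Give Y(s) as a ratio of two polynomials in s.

Apply the Laplace transform to the equation.
Using L{y''} = s^2 Y - s·y(0) - y'(0) and L{y'} = sY - y(0), with y(0) = 0, y'(0) = 2, the left side becomes (s^2 + 6*s + 2)Y - (2).
The right side is L{cos(5*t)} = s/(s^2 + 25).
So (s^2 + 6*s + 2)Y = s/(s^2 + 25) + (2).
Divide through and combine into a single rational function.

Y(s) = (2*s^2 + s + 50)/(s^4 + 6*s^3 + 27*s^2 + 150*s + 50)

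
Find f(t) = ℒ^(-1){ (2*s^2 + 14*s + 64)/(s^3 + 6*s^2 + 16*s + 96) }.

Factor the denominator: s^3 + 6*s^2 + 16*s + 96 = (s + 6)*(s^2 + 16).
Partial fraction decomposition gives [1/(s + 6)] + [s/(s^2 + 16)] + [8/(s^2 + 16)].
Invert each term: 1/(s + 6) ↔ e^(-6t); 1·s/(s^2 + 16) ↔ cos(4t); 2·4/(s^2 + 16) ↔ 2sin(4t).

f(t) = 2*sin(4*t) + cos(4*t) + exp(-6*t)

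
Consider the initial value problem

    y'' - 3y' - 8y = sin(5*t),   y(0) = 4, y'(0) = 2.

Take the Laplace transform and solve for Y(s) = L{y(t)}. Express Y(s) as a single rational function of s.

Y(s) = (4*s^3 - 10*s^2 + 100*s - 245)/(s^4 - 3*s^3 + 17*s^2 - 75*s - 200)

Apply the Laplace transform to the equation.
With L{y''} = s^2 Y - s·y(0) - y'(0) and L{y'} = sY - y(0), with y(0) = 4, y'(0) = 2: the LHS transforms to (s^2 - 3*s - 8)Y - (4*s - 10).
The right side is L{sin(5*t)} = 5/(s^2 + 25).
So (s^2 - 3*s - 8)Y = 5/(s^2 + 25) + (4*s - 10).
Divide through and combine into a single rational function.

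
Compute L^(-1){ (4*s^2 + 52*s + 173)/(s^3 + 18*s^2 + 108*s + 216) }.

Factor the denominator: s^3 + 18*s^2 + 108*s + 216 = (s + 6)^3.
Partial fraction decomposition gives [4/(s + 6)] + [4/(s + 6)^2] + [5/(s + 6)^3].
Invert each term: 4/(s + 6) ↔ 4e^(-6t); 4/(s + 6)^2 ↔ 4t·e^(-6t); 5/(s + 6)^3 ↔ (5/2)t^2·e^(-6t).

5*t^2*exp(-6*t)/2 + 4*t*exp(-6*t) + 4*exp(-6*t)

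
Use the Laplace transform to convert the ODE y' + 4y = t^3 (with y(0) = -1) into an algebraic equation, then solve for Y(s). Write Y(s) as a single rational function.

Apply the Laplace transform to the equation.
The derivative rules (L{y'} = sY - y(0) = sY - (-1)) turn the left side into (s + 4)Y - (-1).
The right side is L{t^3} = 6/s^4.
So (s + 4)Y = 6/s^4 + (-1).
Isolate Y and clear denominators.

Y(s) = (-s^4 + 6)/(s^5 + 4*s^4)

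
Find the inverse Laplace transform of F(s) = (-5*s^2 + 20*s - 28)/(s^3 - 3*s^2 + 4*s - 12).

-exp(3*t) + 4*sin(2*t) - 4*cos(2*t)

Factor the denominator: s^3 - 3*s^2 + 4*s - 12 = (s - 3)*(s^2 + 4).
Partial fraction decomposition gives [-1/(s - 3)] + [-4*s/(s^2 + 4)] + [8/(s^2 + 4)].
Invert each term: -1/(s - 3) ↔ -e^(3t); -4·s/(s^2 + 4) ↔ -4cos(2t); 4·2/(s^2 + 4) ↔ 4sin(2t).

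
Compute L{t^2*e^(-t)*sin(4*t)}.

8*(3*s^2 + 6*s - 13)/(s^2 + 2*s + 17)^3

L{sin(4t)} = 4/(s^2 + 16).
Multiplying by e^(-t) shifts s → s + 1, so L{e^(-t)*sin(4*t)} = 4/((s + 1)^2 + 16).
Then apply L{t^2·g(t)} = (-1)^2 d^2/ds^2[G(s)] with G(s) = 4/((s + 1)^2 + 16):
differentiating 2 times and applying the sign gives 8*(3*s^2 + 6*s - 13)/(s^2 + 2*s + 17)^3.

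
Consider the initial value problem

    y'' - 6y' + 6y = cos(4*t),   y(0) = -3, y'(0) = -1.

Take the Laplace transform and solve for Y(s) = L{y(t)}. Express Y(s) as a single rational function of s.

Y(s) = (-3*s^3 + 17*s^2 - 47*s + 272)/(s^4 - 6*s^3 + 22*s^2 - 96*s + 96)

Apply the Laplace transform to the equation.
With L{y''} = s^2 Y - s·y(0) - y'(0) and L{y'} = sY - y(0), with y(0) = -3, y'(0) = -1: the LHS transforms to (s^2 - 6*s + 6)Y - (-3*s + 17).
The right side is L{cos(4*t)} = s/(s^2 + 16).
So (s^2 - 6*s + 6)Y = s/(s^2 + 16) + (-3*s + 17).
Solve for Y(s) and write it as one ratio of polynomials.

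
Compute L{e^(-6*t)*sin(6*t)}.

6/((s + 6)^2 + 36)

L{sin(6t)} = 6/(s^2 + 36).
By the first shifting theorem, multiplying by e^(-6t) replaces s with s + 6.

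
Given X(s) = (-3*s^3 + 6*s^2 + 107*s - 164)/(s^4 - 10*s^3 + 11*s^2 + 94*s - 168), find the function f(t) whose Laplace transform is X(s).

Factor the denominator: s^4 - 10*s^3 + 11*s^2 + 94*s - 168 = (s - 7)*(s - 4)*(s - 2)*(s + 3).
Partial fraction decomposition gives [1/(s + 3)] + [-4/(s - 4)] + [-1/(s - 7)] + [1/(s - 2)].
Invert each term: 1/(s + 3) ↔ e^(-3t); -4/(s - 4) ↔ -4e^(4t); -1/(s - 7) ↔ -e^(7t); 1/(s - 2) ↔ e^(2t).

f(t) = -exp(7*t) - 4*exp(4*t) + exp(2*t) + exp(-3*t)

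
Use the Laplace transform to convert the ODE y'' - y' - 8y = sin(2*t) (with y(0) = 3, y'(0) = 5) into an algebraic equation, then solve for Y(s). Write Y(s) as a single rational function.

Take the Laplace transform of both sides.
Using L{y''} = s^2 Y - s·y(0) - y'(0) and L{y'} = sY - y(0), with y(0) = 3, y'(0) = 5, the left side becomes (s^2 - s - 8)Y - (3*s + 2).
The right side is L{sin(2*t)} = 2/(s^2 + 4).
So (s^2 - s - 8)Y = 2/(s^2 + 4) + (3*s + 2).
Solve for Y(s) and write it as one ratio of polynomials.

Y(s) = (3*s^3 + 2*s^2 + 12*s + 10)/(s^4 - s^3 - 4*s^2 - 4*s - 32)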